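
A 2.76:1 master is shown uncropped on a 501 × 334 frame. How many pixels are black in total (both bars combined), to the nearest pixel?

76392 pixels

2.76:1 (2.760) > 3:2 (1.500), so the master fills the width.
The master is 501 / 2.760 ≈ 181.5217 px tall.
334 − 181.5217 = 152.4783 px of bars.
Bar area = 152.4783 × 501 ≈ 76392 px.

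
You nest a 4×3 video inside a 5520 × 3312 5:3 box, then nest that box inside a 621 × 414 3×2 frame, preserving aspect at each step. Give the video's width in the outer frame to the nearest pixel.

4×3 in 5520×3312: fills the height, so the video is 4416.00 × 3312.00.
Second fit — the 5:3 canvas into 621×414 spans the width: 621.00 × 372.60 (×0.1125 from 5520×3312).
The video scales with it: width 4416.00 × 0.1125 ≈ 496.80.

497 px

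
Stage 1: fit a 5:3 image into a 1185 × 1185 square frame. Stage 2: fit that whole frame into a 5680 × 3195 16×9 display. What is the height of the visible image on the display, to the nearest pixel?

First fit — 5:3 into 1185×1185 spans the width: 1185.00 × 711.00.
Second fit — the square canvas into 5680×3195 spans the height: 3195.00 × 3195.00 (×2.6962 from 1185×1185).
So the image's height is 711.00 × 2.6962 ≈ 1917.00.

1917 px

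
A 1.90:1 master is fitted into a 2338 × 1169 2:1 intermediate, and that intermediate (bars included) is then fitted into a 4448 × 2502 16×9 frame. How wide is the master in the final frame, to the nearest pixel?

1.90:1 in 2338×1169: fills the height, so the master is 2221.10 × 1169.00.
Second fit — the 2:1 canvas into 4448×2502 spans the width: 4448.00 × 2224.00 (×1.9025 from 2338×1169).
So the master's width is 2221.10 × 1.9025 ≈ 4225.60.

4226 px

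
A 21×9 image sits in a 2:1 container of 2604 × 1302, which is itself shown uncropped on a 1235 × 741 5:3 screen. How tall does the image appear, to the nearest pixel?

First fit — 21×9 into 2604×1302 spans the width: 2604.00 × 1116.00.
2:1 in 1235×741: fills the width, so the intermediate becomes 1235.00 × 617.50 — a scale of ×0.4743.
The image scales with it: height 1116.00 × 0.4743 ≈ 529.29.

529 px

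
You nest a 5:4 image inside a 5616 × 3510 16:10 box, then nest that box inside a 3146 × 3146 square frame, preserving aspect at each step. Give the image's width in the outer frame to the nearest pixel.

First fit — 5:4 into 5616×3510 spans the height: 4387.50 × 3510.00.
Second fit — the 16:10 canvas into 3146×3146 spans the width: 3146.00 × 1966.25 (×0.5602 from 5616×3510).
Applying the same ×0.5602: 4387.50 → 2457.81.

2458 px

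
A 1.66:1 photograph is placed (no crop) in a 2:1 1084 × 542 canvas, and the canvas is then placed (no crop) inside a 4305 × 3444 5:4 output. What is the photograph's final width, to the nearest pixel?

1.66:1 in 1084×542: fills the height, so the photograph is 899.72 × 542.00.
The 2:1 canvas is width-limited in 4305×3444, giving 4305.00 × 2152.50; scale factor 3.9714.
So the photograph's width is 899.72 × 3.9714 ≈ 3573.15.

3573 px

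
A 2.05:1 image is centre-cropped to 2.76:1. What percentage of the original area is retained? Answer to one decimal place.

74.3%

2.76:1 is wider than 2.05:1, so the crop keeps the full width and trims the height.
Area ratio = (2.050)/(2.760) = 74.28% retained.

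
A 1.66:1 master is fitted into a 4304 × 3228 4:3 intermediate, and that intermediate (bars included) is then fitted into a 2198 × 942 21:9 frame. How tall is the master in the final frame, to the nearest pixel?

First fit — 1.66:1 into 4304×3228 spans the width: 4304.00 × 2592.77.
Second fit — the 4:3 canvas into 2198×942 spans the height: 1256.00 × 942.00 (×0.2918 from 4304×3228).
Applying the same ×0.2918: 2592.77 → 756.63.

757 px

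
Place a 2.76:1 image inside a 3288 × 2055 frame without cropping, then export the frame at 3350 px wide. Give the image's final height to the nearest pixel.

1214 px

Fitted into 3288×2055, the image spans the width; its height is 3288 / 2.760 ≈ 1191.30 px.
Scaling 3288 → 3350 is ×1.0189, so the height becomes 1191.30 × 1.0189 ≈ 1213.77 px.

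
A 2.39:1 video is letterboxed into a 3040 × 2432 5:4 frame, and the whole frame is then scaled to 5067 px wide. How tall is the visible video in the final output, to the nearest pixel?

Fitted into 3040×2432, the video spans the width; its height is 3040 / 2.390 ≈ 1271.97 px.
The frame scales by 5067/3040 = 1.6668; 1271.97 × 1.6668 ≈ 2120.08 px.

2120 px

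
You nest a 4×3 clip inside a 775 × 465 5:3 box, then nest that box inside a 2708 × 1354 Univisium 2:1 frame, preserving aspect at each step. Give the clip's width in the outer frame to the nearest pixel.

First fit — 4×3 into 775×465 spans the height: 620.00 × 465.00.
The 5:3 canvas is height-limited in 2708×1354, giving 2256.67 × 1354.00; scale factor 2.9118.
So the clip's width is 620.00 × 2.9118 ≈ 1805.33.

1805 px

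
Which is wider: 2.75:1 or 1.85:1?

2.75:1

2.75 and 1.85; 2.75 > 1.85.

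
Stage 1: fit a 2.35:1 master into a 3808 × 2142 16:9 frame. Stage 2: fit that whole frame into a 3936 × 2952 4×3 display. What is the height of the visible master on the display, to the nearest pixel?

1675 px

2.35:1 in 3808×2142: fills the width, so the master is 3808.00 × 1620.43.
Second fit — the 16:9 canvas into 3936×2952 spans the width: 3936.00 × 2214.00 (×1.0336 from 3808×2142).
Applying the same ×1.0336: 1620.43 → 1674.89.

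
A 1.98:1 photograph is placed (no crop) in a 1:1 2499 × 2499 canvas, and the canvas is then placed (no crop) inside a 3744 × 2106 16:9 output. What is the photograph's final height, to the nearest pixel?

1064 px

Inside the 2499×2499 canvas the photograph is width-limited at 2499.00 × 1262.12.
1:1 in 3744×2106: fills the height, so the intermediate becomes 2106.00 × 2106.00 — a scale of ×0.8427.
The photograph scales with it: height 1262.12 × 0.8427 ≈ 1063.64.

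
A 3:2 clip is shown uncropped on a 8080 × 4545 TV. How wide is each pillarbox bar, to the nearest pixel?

Since 1.500 < 1.778, the clip is height-limited.
The clip is 4545 × 3/2 ≈ 6817.50 px wide.
Leftover width: 8080 − 6817.50 = 1262.50 px → 631.25 each side.

631 px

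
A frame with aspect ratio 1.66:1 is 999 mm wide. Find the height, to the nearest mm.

602 mm

Height = 999 / 1.660 = 601.81.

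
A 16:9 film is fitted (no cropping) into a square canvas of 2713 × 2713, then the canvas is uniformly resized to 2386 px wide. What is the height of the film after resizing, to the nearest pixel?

In the 2713×2713 frame the film fills the width: height = 2713 × 9/16 ≈ 1526.06 px.
Resizing to 2386 px wide multiplies everything by 0.8795: 1526.06 → 1342.12 px.

1342 px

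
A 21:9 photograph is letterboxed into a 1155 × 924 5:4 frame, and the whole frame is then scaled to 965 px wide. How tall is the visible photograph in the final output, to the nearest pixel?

414 px

Fitted into 1155×924, the photograph spans the width; its height is 1155 × 9/21 ≈ 495.00 px.
Scaling 1155 → 965 is ×0.8355, so the height becomes 495.00 × 0.8355 ≈ 413.57 px.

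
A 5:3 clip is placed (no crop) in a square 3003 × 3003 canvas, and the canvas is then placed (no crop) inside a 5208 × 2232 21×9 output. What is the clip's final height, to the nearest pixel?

1339 px

5:3 in 3003×3003: fills the width, so the clip is 3003.00 × 1801.80.
The square canvas is height-limited in 5208×2232, giving 2232.00 × 2232.00; scale factor 0.7433.
Applying the same ×0.7433: 1801.80 → 1339.20.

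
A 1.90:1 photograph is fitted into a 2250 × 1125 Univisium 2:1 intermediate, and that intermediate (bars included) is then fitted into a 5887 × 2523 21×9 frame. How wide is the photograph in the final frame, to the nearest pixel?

4794 px

Inside the 2250×1125 canvas the photograph is height-limited at 2137.50 × 1125.00.
Second fit — the Univisium 2:1 canvas into 5887×2523 spans the height: 5046.00 × 2523.00 (×2.2427 from 2250×1125).
So the photograph's width is 2137.50 × 2.2427 ≈ 4793.70.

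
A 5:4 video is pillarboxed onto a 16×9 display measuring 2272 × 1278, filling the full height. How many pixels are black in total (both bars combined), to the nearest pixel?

The video is 1278 × 5/4 ≈ 1597.5000 px wide.
Leftover width: 2272 − 1597.5000 = 674.5000 px.
That's 674.5000 × 1278 ≈ 862011 black pixels.

862011 pixels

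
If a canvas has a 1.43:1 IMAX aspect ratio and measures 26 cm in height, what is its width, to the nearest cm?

At 1.43:1 IMAX, 26 × 1.430 ≈ 37.18.

37 cm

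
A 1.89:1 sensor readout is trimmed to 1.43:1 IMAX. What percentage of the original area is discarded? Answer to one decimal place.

24.3%

1.43:1 IMAX is narrower than 1.89:1, so the crop keeps the full height and trims the width.
Fraction kept = (1.430)/(1.890) ≈ 75.66%, so 24.34% is lost.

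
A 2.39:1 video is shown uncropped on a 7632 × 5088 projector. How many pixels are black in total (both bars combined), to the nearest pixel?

14460309 pixels

2.39:1 (2.390) > 3×2 (1.500), so the video fills the width.
The video is 7632 / 2.390 ≈ 3193.3054 px tall.
5088 − 3193.3054 = 1894.6946 px of bars.
Across the 7632-px span: 1894.6946 × 7632 ≈ 14460309 px.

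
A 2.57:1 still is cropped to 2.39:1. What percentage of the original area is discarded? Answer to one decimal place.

7.0%

2.39:1 is narrower than 2.57:1, so the crop keeps the full height and trims the width.
Area ratio = (2.390)/(2.570) = 93.00%; the remaining 7.00% is cropped out.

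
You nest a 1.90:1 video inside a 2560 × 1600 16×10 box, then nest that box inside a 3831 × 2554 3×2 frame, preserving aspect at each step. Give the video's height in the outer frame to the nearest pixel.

2016 px

First fit — 1.90:1 into 2560×1600 spans the width: 2560.00 × 1347.37.
Second fit — the 16×10 canvas into 3831×2554 spans the width: 3831.00 × 2394.38 (×1.4965 from 2560×1600).
So the video's height is 1347.37 × 1.4965 ≈ 2016.32.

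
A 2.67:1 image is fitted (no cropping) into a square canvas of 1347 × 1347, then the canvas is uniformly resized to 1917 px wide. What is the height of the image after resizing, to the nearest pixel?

Fitted into 1347×1347, the image spans the width; its height is 1347 / 2.670 ≈ 504.49 px.
The frame scales by 1917/1347 = 1.4232; 504.49 × 1.4232 ≈ 717.98 px.

718 px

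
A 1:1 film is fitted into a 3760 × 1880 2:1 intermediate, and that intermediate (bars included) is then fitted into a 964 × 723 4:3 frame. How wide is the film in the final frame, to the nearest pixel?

482 px

First fit — 1:1 into 3760×1880 spans the height: 1880.00 × 1880.00.
2:1 in 964×723: fills the width, so the intermediate becomes 964.00 × 482.00 — a scale of ×0.2564.
Applying the same ×0.2564: 1880.00 → 482.00.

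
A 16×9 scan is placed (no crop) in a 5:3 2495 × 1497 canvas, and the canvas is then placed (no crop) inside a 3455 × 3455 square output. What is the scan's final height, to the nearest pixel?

16×9 in 2495×1497: fills the width, so the scan is 2495.00 × 1403.44.
5:3 in 3455×3455: fills the width, so the intermediate becomes 3455.00 × 2073.00 — a scale of ×1.3848.
Applying the same ×1.3848: 1403.44 → 1943.44.

1943 px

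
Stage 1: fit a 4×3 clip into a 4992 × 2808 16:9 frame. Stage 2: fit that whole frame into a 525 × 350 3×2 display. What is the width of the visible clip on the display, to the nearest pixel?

4×3 in 4992×2808: fills the height, so the clip is 3744.00 × 2808.00.
The 16:9 canvas is width-limited in 525×350, giving 525.00 × 295.31; scale factor 0.1052.
The clip scales with it: width 3744.00 × 0.1052 ≈ 393.75.

394 px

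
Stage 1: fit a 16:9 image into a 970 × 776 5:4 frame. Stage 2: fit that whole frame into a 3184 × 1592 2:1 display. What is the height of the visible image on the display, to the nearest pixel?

First fit — 16:9 into 970×776 spans the width: 970.00 × 545.62.
Second fit — the 5:4 canvas into 3184×1592 spans the height: 1990.00 × 1592.00 (×2.0515 from 970×776).
The image scales with it: height 545.62 × 2.0515 ≈ 1119.38.

1119 px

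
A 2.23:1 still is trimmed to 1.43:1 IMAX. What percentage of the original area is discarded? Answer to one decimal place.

35.9%

The height stays; only width is cut (since 1.43:1 IMAX is narrower than 2.23:1).
Area ratio = (1.430)/(2.230) = 64.13%; the remaining 35.87% is cropped out.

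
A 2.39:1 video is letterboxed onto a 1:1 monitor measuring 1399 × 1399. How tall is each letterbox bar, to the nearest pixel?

407 px

2.39:1 is wider than 1:1, so it spans the full width.
That makes the image 585.36 px tall (1399 / 2.390).
Leftover height: 1399 − 585.36 = 813.64 px → 406.82 each side.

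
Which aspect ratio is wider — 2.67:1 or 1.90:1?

2.67:1

2.67 and 1.9; 2.67 > 1.9.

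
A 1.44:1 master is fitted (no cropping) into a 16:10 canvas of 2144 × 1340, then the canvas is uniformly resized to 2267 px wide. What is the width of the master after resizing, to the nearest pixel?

2040 px

Fitted into 2144×1340, the master spans the height; its width is 1340 × 1.440 ≈ 1929.60 px.
Scaling 2144 → 2267 is ×1.0574, so the width becomes 1929.60 × 1.0574 ≈ 2040.30 px.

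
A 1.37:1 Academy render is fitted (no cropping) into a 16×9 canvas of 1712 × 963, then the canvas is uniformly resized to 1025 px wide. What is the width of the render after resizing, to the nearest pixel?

790 px

Fitted into 1712×963, the render spans the height; its width is 963 × 1.370 ≈ 1319.31 px.
The frame scales by 1025/1712 = 0.5987; 1319.31 × 0.5987 ≈ 789.89 px.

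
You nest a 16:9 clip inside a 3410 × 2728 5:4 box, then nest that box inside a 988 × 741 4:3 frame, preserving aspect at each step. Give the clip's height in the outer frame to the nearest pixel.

521 px

Inside the 3410×2728 canvas the clip is width-limited at 3410.00 × 1918.12.
Second fit — the 5:4 canvas into 988×741 spans the height: 926.25 × 741.00 (×0.2716 from 3410×2728).
Applying the same ×0.2716: 1918.12 → 521.02.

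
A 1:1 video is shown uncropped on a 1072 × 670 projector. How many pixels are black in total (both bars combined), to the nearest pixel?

269340 pixels

1:1 (1.000) < 16×10 (1.600), so the video fills the height.
That makes the image 670.0000 px wide (670 × 1/1).
1072 − 670.0000 = 402.0000 px of bars.
Bar area = 402.0000 × 670 ≈ 269340 px.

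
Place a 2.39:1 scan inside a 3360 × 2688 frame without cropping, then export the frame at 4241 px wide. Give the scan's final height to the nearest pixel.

1774 px

In the 3360×2688 frame the scan fills the width: height = 3360 / 2.390 ≈ 1405.86 px.
Resizing to 4241 px wide multiplies everything by 1.2622: 1405.86 → 1774.48 px.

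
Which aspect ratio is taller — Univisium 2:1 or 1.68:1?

1.68:1

Univisium 2:1 = 2 and 1.68; 2 > 1.68. The smaller width-to-height ratio is the taller frame.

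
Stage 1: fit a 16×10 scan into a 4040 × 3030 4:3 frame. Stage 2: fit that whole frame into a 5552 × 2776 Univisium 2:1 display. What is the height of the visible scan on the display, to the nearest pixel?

2313 px

First fit — 16×10 into 4040×3030 spans the width: 4040.00 × 2525.00.
4:3 in 5552×2776: fills the height, so the intermediate becomes 3701.33 × 2776.00 — a scale of ×0.9162.
So the scan's height is 2525.00 × 0.9162 ≈ 2313.33.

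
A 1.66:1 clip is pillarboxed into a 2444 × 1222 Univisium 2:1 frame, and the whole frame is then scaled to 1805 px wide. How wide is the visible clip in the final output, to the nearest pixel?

In the 2444×1222 frame the clip fills the height: width = 1222 × 1.660 ≈ 2028.52 px.
The frame scales by 1805/2444 = 0.7385; 2028.52 × 0.7385 ≈ 1498.15 px.

1498 px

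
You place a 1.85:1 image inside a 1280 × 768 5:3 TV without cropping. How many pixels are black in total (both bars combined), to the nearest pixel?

97418 pixels

1.85:1 (1.850) > 5:3 (1.667), so the image fills the width.
The image is 1280 / 1.850 ≈ 691.8919 px tall.
Leftover height: 768 − 691.8919 = 76.1081 px.
Across the 1280-px span: 76.1081 × 1280 ≈ 97418 px.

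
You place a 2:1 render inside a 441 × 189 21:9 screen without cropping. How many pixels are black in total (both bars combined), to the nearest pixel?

2:1 is narrower than 21:9, so it spans the full height.
The render is 189 × 2/1 ≈ 378.0000 px wide.
Leftover width: 441 − 378.0000 = 63.0000 px.
Across the 189-px span: 63.0000 × 189 ≈ 11907 px.

11907 pixels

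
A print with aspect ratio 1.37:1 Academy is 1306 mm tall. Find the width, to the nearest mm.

Width = 1306 × 1.370 = 1789.22.

1789 mm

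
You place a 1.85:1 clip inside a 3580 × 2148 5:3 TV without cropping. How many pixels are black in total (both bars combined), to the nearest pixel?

Since 1.850 > 1.667, the clip is width-limited.
That makes the image 1935.1351 px tall (3580 / 1.850).
2148 − 1935.1351 = 212.8649 px of bars.
Bar area = 212.8649 × 3580 ≈ 762056 px.

762056 pixels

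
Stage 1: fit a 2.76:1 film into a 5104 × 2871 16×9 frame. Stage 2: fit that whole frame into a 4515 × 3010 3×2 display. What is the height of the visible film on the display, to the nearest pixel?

2.76:1 in 5104×2871: fills the width, so the film is 5104.00 × 1849.28.
Second fit — the 16×9 canvas into 4515×3010 spans the width: 4515.00 × 2539.69 (×0.8846 from 5104×2871).
Applying the same ×0.8846: 1849.28 → 1635.87.

1636 px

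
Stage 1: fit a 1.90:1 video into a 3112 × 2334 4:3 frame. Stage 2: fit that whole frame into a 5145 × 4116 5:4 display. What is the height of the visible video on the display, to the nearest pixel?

First fit — 1.90:1 into 3112×2334 spans the width: 3112.00 × 1637.89.
Second fit — the 4:3 canvas into 5145×4116 spans the width: 5145.00 × 3858.75 (×1.6533 from 3112×2334).
Applying the same ×1.6533: 1637.89 → 2707.89.

2708 px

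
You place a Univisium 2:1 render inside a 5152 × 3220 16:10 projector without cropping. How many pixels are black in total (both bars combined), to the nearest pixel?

3317888 pixels

Univisium 2:1 (2.000) > 16:10 (1.600), so the render fills the width.
That makes the image 2576.0000 px tall (5152 × 1/2).
Black = 3220 − 2576.0000 = 644.0000 px.
That's 644.0000 × 5152 ≈ 3317888 black pixels.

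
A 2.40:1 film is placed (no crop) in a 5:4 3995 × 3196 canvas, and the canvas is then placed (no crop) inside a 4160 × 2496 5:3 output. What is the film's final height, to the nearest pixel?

1300 px

2.40:1 in 3995×3196: fills the width, so the film is 3995.00 × 1664.58.
Second fit — the 5:4 canvas into 4160×2496 spans the height: 3120.00 × 2496.00 (×0.7810 from 3995×3196).
So the film's height is 1664.58 × 0.7810 ≈ 1300.00.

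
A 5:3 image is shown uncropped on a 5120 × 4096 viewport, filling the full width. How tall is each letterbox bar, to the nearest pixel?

The image is 5120 × 3/5 ≈ 3072.00 px tall.
Leftover height: 4096 − 3072.00 = 1024.00 px → 512.00 each side.

512 px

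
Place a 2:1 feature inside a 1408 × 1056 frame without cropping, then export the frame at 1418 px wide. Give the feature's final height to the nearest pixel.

709 px

At 1408×1056 the feature is width-limited, so height = 1408 × 1/2 ≈ 704.00 px.
Resizing to 1418 px wide multiplies everything by 1.0071: 704.00 → 709.00 px.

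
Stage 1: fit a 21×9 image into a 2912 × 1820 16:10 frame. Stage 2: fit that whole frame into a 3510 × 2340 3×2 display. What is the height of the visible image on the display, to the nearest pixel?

1504 px

21×9 in 2912×1820: fills the width, so the image is 2912.00 × 1248.00.
Second fit — the 16:10 canvas into 3510×2340 spans the width: 3510.00 × 2193.75 (×1.2054 from 2912×1820).
Applying the same ×1.2054: 1248.00 → 1504.29.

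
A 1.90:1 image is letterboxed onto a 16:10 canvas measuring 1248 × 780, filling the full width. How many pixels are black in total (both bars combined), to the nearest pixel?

Content height = 1248 / 1.900 ≈ 656.8421 px.
780 − 656.8421 = 123.1579 px of bars.
Across the 1248-px span: 123.1579 × 1248 ≈ 153701 px.

153701 pixels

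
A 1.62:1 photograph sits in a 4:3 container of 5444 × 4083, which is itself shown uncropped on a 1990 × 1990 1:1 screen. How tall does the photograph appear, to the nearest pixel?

Inside the 5444×4083 canvas the photograph is width-limited at 5444.00 × 3360.49.
4:3 in 1990×1990: fills the width, so the intermediate becomes 1990.00 × 1492.50 — a scale of ×0.3655.
The photograph scales with it: height 3360.49 × 0.3655 ≈ 1228.40.

1228 px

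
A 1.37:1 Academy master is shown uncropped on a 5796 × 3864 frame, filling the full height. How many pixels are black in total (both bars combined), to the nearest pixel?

1940964 pixels

The master is 3864 × 1.370 ≈ 5293.6800 px wide.
Leftover width: 5796 − 5293.6800 = 502.3200 px.
Across the 3864-px span: 502.3200 × 3864 ≈ 1940964 px.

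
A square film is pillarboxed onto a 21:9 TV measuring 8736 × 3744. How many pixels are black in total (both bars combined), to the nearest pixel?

Since 1.000 < 2.333, the film is height-limited.
Content width = 3744 × 1/1 ≈ 3744.0000 px.
Leftover width: 8736 − 3744.0000 = 4992.0000 px.
Bar area = 4992.0000 × 3744 ≈ 18690048 px.

18690048 pixels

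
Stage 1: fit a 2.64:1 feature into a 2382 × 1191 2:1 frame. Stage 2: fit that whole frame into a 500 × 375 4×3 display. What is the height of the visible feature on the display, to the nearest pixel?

189 px

Inside the 2382×1191 canvas the feature is width-limited at 2382.00 × 902.27.
Second fit — the 2:1 canvas into 500×375 spans the width: 500.00 × 250.00 (×0.2099 from 2382×1191).
So the feature's height is 902.27 × 0.2099 ≈ 189.39.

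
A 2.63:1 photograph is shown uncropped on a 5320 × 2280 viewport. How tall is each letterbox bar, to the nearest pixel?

129 px

2.63:1 (2.630) > 21×9 (2.333), so the photograph fills the width.
Content height = 5320 / 2.630 ≈ 2022.81 px.
Black = 2280 − 2022.81 = 257.19 px, or 128.59 per bar.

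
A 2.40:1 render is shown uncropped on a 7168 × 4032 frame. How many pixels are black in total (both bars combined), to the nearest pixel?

Since 2.400 > 1.778, the render is width-limited.
The render is 7168 / 2.400 ≈ 2986.6667 px tall.
Black = 4032 − 2986.6667 = 1045.3333 px.
Bar area = 1045.3333 × 7168 ≈ 7492949 px.

7492949 pixels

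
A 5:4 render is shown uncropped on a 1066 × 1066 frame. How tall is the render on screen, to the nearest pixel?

853 px

5:4 is wider than square, so it spans the full width.
The render is 1066 × 4/5 ≈ 852.80 px tall.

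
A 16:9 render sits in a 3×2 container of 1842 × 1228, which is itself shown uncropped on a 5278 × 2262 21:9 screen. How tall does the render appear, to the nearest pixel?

First fit — 16:9 into 1842×1228 spans the width: 1842.00 × 1036.12.
The 3×2 canvas is height-limited in 5278×2262, giving 3393.00 × 2262.00; scale factor 1.8420.
Applying the same ×1.8420: 1036.12 → 1908.56.

1909 px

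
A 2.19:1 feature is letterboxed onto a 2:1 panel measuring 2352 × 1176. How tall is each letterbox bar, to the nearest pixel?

2.19:1 (2.190) > 2:1 (2.000), so the feature fills the width.
That makes the image 1073.97 px tall (2352 / 2.190).
1176 − 1073.97 = 102.03 px of bars (51.01 each).

51 px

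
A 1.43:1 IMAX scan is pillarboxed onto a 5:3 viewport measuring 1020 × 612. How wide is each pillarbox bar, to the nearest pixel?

Since 1.430 < 1.667, the scan is height-limited.
That makes the image 875.16 px wide (612 × 1.430).
Leftover width: 1020 − 875.16 = 144.84 px → 72.42 each side.

72 px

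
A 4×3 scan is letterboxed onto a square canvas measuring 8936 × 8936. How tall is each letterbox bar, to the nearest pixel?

Since 1.333 > 1.000, the scan is width-limited.
Content height = 8936 × 3/4 ≈ 6702.00 px.
Leftover height: 8936 − 6702.00 = 2234.00 px → 1117.00 each side.

1117 px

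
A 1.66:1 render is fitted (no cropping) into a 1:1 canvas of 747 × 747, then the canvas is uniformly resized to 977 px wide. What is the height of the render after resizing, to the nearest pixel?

589 px

At 747×747 the render is width-limited, so height = 747 / 1.660 ≈ 450.00 px.
The frame scales by 977/747 = 1.3079; 450.00 × 1.3079 ≈ 588.55 px.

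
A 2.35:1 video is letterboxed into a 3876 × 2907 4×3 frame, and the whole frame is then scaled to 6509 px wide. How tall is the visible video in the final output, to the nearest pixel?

At 3876×2907 the video is width-limited, so height = 3876 / 2.350 ≈ 1649.36 px.
Resizing to 6509 px wide multiplies everything by 1.6793: 1649.36 → 2769.79 px.

2770 px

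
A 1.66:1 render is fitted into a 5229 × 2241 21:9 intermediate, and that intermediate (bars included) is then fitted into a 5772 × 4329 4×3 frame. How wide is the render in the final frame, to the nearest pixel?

4106 px

First fit — 1.66:1 into 5229×2241 spans the height: 3720.06 × 2241.00.
Second fit — the 21:9 canvas into 5772×4329 spans the width: 5772.00 × 2473.71 (×1.1038 from 5229×2241).
So the render's width is 3720.06 × 1.1038 ≈ 4106.37.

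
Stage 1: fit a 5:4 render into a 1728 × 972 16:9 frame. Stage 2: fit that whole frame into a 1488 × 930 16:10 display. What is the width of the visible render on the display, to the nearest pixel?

1046 px

Inside the 1728×972 canvas the render is height-limited at 1215.00 × 972.00.
Second fit — the 16:9 canvas into 1488×930 spans the width: 1488.00 × 837.00 (×0.8611 from 1728×972).
Applying the same ×0.8611: 1215.00 → 1046.25.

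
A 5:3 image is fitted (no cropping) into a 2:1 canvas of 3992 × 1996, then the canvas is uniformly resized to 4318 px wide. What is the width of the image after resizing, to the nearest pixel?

3598 px

At 3992×1996 the image is height-limited, so width = 1996 × 5/3 ≈ 3326.67 px.
The frame scales by 4318/3992 = 1.0817; 3326.67 × 1.0817 ≈ 3598.33 px.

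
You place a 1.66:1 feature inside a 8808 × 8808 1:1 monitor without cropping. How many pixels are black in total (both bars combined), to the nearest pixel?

Since 1.660 > 1.000, the feature is width-limited.
Content height = 8808 / 1.660 ≈ 5306.0241 px.
8808 − 5306.0241 = 3501.9759 px of bars.
Bar area = 3501.9759 × 8808 ≈ 30845404 px.

30845404 pixels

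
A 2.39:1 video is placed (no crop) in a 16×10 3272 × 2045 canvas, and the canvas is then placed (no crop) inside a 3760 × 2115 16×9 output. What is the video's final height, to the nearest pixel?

1416 px

First fit — 2.39:1 into 3272×2045 spans the width: 3272.00 × 1369.04.
The 16×10 canvas is height-limited in 3760×2115, giving 3384.00 × 2115.00; scale factor 1.0342.
Applying the same ×1.0342: 1369.04 → 1415.90.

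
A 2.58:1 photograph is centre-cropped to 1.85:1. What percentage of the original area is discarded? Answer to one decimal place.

The height stays; only width is cut (since 1.85:1 is narrower than 2.58:1).
Fraction kept = (1.850)/(2.580) ≈ 71.71%, so 28.29% is lost.

28.3%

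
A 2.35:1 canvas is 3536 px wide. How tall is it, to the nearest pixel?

1505 px

3536 / 2.350 = 1504.68.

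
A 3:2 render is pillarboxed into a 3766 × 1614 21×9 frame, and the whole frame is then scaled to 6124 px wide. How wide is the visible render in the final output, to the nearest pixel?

3937 px

At 3766×1614 the render is height-limited, so width = 1614 × 3/2 ≈ 2421.00 px.
Scaling 3766 → 6124 is ×1.6261, so the width becomes 2421.00 × 1.6261 ≈ 3936.86 px.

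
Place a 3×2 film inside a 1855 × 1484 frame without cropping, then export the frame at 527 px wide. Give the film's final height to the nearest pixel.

351 px

Fitted into 1855×1484, the film spans the width; its height is 1855 × 2/3 ≈ 1236.67 px.
The frame scales by 527/1855 = 0.2841; 1236.67 × 0.2841 ≈ 351.33 px.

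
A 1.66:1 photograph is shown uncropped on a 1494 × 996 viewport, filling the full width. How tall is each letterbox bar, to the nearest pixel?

Content height = 1494 / 1.660 ≈ 900.00 px.
996 − 900.00 = 96.00 px of bars (48.00 each).

48 px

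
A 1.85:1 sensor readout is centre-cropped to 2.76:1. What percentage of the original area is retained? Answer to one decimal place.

2.76:1 is wider than 1.85:1, so the crop keeps the full width and trims the height.
Fraction kept = (1.850)/(2.760) ≈ 67.03%.

67.0%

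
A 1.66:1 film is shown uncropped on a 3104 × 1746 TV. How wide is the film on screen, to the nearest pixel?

Since 1.660 < 1.778, the film is height-limited.
Content width = 1746 × 1.660 ≈ 2898.36 px.

2898 px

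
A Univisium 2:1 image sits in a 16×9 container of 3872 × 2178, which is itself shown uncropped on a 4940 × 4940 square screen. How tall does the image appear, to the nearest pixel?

2470 px

First fit — Univisium 2:1 into 3872×2178 spans the width: 3872.00 × 1936.00.
Second fit — the 16×9 canvas into 4940×4940 spans the width: 4940.00 × 2778.75 (×1.2758 from 3872×2178).
Applying the same ×1.2758: 1936.00 → 2470.00.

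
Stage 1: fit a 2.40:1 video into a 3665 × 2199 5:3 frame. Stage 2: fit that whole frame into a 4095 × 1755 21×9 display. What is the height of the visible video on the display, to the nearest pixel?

2.40:1 in 3665×2199: fills the width, so the video is 3665.00 × 1527.08.
The 5:3 canvas is height-limited in 4095×1755, giving 2925.00 × 1755.00; scale factor 0.7981.
So the video's height is 1527.08 × 0.7981 ≈ 1218.75.

1219 px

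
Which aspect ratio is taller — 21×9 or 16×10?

21×9 = 2.333 and 16×10 = 1.6; 2.333 > 1.6. The smaller width-to-height ratio is the taller frame.

16×10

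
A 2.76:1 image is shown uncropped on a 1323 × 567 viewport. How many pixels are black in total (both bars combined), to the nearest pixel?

115964 pixels

2.76:1 (2.760) > 21×9 (2.333), so the image fills the width.
The image is 1323 / 2.760 ≈ 479.3478 px tall.
567 − 479.3478 = 87.6522 px of bars.
That's 87.6522 × 1323 ≈ 115964 black pixels.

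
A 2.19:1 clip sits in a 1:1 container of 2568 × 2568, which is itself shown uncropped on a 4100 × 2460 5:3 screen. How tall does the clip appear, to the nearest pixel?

Inside the 2568×2568 canvas the clip is width-limited at 2568.00 × 1172.60.
Second fit — the 1:1 canvas into 4100×2460 spans the height: 2460.00 × 2460.00 (×0.9579 from 2568×2568).
So the clip's height is 1172.60 × 0.9579 ≈ 1123.29.

1123 px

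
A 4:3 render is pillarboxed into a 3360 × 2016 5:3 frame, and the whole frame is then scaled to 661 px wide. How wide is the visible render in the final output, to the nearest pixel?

529 px

In the 3360×2016 frame the render fills the height: width = 2016 × 4/3 ≈ 2688.00 px.
Resizing to 661 px wide multiplies everything by 0.1967: 2688.00 → 528.80 px.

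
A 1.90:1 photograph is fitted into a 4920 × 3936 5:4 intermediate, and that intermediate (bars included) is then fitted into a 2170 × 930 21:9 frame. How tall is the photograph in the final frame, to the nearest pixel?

First fit — 1.90:1 into 4920×3936 spans the width: 4920.00 × 2589.47.
Second fit — the 5:4 canvas into 2170×930 spans the height: 1162.50 × 930.00 (×0.2363 from 4920×3936).
Applying the same ×0.2363: 2589.47 → 611.84.

612 px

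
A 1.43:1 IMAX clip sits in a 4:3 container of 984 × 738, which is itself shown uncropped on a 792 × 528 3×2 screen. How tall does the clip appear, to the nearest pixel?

First fit — 1.43:1 IMAX into 984×738 spans the width: 984.00 × 688.11.
Second fit — the 4:3 canvas into 792×528 spans the height: 704.00 × 528.00 (×0.7154 from 984×738).
So the clip's height is 688.11 × 0.7154 ≈ 492.31.

492 px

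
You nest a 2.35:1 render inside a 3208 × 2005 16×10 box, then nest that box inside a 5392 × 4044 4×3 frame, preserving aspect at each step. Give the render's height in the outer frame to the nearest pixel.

2.35:1 in 3208×2005: fills the width, so the render is 3208.00 × 1365.11.
16×10 in 5392×4044: fills the width, so the intermediate becomes 5392.00 × 3370.00 — a scale of ×1.6808.
The render scales with it: height 1365.11 × 1.6808 ≈ 2294.47.

2294 px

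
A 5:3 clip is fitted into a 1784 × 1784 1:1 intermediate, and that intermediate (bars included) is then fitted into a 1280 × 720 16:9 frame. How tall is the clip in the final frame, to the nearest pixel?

432 px

Inside the 1784×1784 canvas the clip is width-limited at 1784.00 × 1070.40.
Second fit — the 1:1 canvas into 1280×720 spans the height: 720.00 × 720.00 (×0.4036 from 1784×1784).
So the clip's height is 1070.40 × 0.4036 ≈ 432.00.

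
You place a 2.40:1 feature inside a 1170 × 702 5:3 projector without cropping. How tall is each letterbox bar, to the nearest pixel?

107 px

2.40:1 is wider than 5:3, so it spans the full width.
That makes the image 487.50 px tall (1170 / 2.400).
Leftover height: 702 − 487.50 = 214.50 px → 107.25 each side.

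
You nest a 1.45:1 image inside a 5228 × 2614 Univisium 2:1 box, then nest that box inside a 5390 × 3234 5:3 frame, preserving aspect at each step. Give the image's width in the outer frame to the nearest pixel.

1.45:1 in 5228×2614: fills the height, so the image is 3790.30 × 2614.00.
Univisium 2:1 in 5390×3234: fills the width, so the intermediate becomes 5390.00 × 2695.00 — a scale of ×1.0310.
The image scales with it: width 3790.30 × 1.0310 ≈ 3907.75.

3908 px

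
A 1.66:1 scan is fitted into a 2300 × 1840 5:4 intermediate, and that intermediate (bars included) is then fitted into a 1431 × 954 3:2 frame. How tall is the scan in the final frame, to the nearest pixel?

Inside the 2300×1840 canvas the scan is width-limited at 2300.00 × 1385.54.
5:4 in 1431×954: fills the height, so the intermediate becomes 1192.50 × 954.00 — a scale of ×0.5185.
So the scan's height is 1385.54 × 0.5185 ≈ 718.37.

718 px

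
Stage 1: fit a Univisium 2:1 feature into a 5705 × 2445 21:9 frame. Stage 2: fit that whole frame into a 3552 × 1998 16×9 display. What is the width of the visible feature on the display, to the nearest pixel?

3045 px

First fit — Univisium 2:1 into 5705×2445 spans the height: 4890.00 × 2445.00.
The 21:9 canvas is width-limited in 3552×1998, giving 3552.00 × 1522.29; scale factor 0.6226.
So the feature's width is 4890.00 × 0.6226 ≈ 3044.57.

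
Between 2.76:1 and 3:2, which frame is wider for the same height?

2.76:1

2.76 and 3:2 = 1.5; 2.76 > 1.5.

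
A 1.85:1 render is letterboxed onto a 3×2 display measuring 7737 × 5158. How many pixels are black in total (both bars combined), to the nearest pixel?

1.85:1 is wider than 3×2, so it spans the full width.
Content height = 7737 / 1.850 ≈ 4182.1622 px.
Black = 5158 − 4182.1622 = 975.8378 px.
That's 975.8378 × 7737 ≈ 7550057 black pixels.

7550057 pixels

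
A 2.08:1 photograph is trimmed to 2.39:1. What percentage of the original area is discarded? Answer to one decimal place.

13.0%

Going from 2.08:1 to 2.39:1 means cutting height while keeping width.
Area ratio = (2.080)/(2.390) = 87.03%; the remaining 12.97% is cropped out.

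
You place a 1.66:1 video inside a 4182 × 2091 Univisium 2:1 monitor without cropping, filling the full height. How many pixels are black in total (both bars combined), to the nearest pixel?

That makes the image 3471.0600 px wide (2091 × 1.660).
4182 − 3471.0600 = 710.9400 px of bars.
That's 710.9400 × 2091 ≈ 1486576 black pixels.

1486576 pixels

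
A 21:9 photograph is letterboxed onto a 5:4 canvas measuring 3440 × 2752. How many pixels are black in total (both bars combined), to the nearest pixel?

21:9 is wider than 5:4, so it spans the full width.
The photograph is 3440 × 9/21 ≈ 1474.2857 px tall.
Leftover height: 2752 − 1474.2857 = 1277.7143 px.
Across the 3440-px span: 1277.7143 × 3440 ≈ 4395337 px.

4395337 pixels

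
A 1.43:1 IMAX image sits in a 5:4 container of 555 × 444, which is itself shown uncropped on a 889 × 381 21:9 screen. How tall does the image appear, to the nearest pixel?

333 px

First fit — 1.43:1 IMAX into 555×444 spans the width: 555.00 × 388.11.
Second fit — the 5:4 canvas into 889×381 spans the height: 476.25 × 381.00 (×0.8581 from 555×444).
Applying the same ×0.8581: 388.11 → 333.04.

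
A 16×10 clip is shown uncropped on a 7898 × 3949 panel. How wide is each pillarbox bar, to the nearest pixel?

16×10 (1.600) < Univisium 2:1 (2.000), so the clip fills the height.
The clip is 3949 × 16/10 ≈ 6318.40 px wide.
Black = 7898 − 6318.40 = 1579.60 px, or 789.80 per bar.

790 px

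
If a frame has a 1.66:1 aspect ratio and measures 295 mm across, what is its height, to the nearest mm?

At 1.66:1, 295 / 1.660 ≈ 177.71.

178 mm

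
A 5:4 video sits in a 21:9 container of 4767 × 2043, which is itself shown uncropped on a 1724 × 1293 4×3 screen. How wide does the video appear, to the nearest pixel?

924 px

5:4 in 4767×2043: fills the height, so the video is 2553.75 × 2043.00.
21:9 in 1724×1293: fills the width, so the intermediate becomes 1724.00 × 738.86 — a scale of ×0.3617.
Applying the same ×0.3617: 2553.75 → 923.57.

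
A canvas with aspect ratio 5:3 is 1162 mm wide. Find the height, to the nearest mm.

Height = 1162·3/5 = 697.20.

697 mm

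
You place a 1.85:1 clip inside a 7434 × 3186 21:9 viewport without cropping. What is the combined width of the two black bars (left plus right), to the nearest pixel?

1.85:1 is narrower than 21:9, so it spans the full height.
The clip is 3186 × 1.850 ≈ 5894.10 px wide.
Leftover width: 7434 − 5894.10 = 1539.90 px.

1540 px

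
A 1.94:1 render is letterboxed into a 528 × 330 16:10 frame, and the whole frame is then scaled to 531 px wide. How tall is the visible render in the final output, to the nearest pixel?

274 px

In the 528×330 frame the render fills the width: height = 528 / 1.940 ≈ 272.16 px.
The frame scales by 531/528 = 1.0057; 272.16 × 1.0057 ≈ 273.71 px.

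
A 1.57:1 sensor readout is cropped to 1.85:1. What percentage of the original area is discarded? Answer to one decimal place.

1.85:1 is wider than 1.57:1, so the crop keeps the full width and trims the height.
Fraction kept = (1.570)/(1.850) ≈ 84.86%, so 15.14% is lost.

15.1%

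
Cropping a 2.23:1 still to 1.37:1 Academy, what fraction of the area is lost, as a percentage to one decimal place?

1.37:1 Academy is narrower than 2.23:1, so the crop keeps the full height and trims the width.
(1.370)/(2.230) ≈ 0.614 of the area survives, leaving 38.57% discarded.

38.6%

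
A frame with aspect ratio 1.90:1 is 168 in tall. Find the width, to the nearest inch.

At 1.90:1, 168 × 1.900 ≈ 319.20.

319 in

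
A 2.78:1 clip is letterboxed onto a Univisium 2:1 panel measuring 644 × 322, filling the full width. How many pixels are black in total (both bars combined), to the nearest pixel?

58182 pixels

That makes the image 231.6547 px tall (644 / 2.780).
322 − 231.6547 = 90.3453 px of bars.
That's 90.3453 × 644 ≈ 58182 black pixels.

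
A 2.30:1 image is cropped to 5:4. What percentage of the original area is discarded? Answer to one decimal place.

5:4 is narrower than 2.30:1, so the crop keeps the full height and trims the width.
(1.250)/(2.300) ≈ 0.543 of the area survives, leaving 45.65% discarded.

45.7%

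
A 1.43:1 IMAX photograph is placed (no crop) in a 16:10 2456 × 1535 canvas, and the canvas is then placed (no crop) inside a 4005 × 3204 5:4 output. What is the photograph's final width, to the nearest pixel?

3579 px

Inside the 2456×1535 canvas the photograph is height-limited at 2195.05 × 1535.00.
The 16:10 canvas is width-limited in 4005×3204, giving 4005.00 × 2503.12; scale factor 1.6307.
The photograph scales with it: width 2195.05 × 1.6307 ≈ 3579.47.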